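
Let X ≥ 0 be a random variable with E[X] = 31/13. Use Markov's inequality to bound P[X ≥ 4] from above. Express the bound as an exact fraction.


μ = E[X] = 31/13, a = 4.
Markov: P[X ≥ 4] ≤ μ/a = (31/13)/4 = 31/52.
Numerically: ≈ 0.596154.
(Since a = 4 > μ = 2.384615, the bound 31/52 is < 1 and informative.)

P[X ≥ 4] ≤ 31/52 ≈ 0.596154.


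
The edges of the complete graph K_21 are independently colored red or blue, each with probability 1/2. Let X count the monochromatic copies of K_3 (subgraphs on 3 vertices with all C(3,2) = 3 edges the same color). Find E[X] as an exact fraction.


Let X = Σ_S X_S over the C(21, 3) = 1330 subsets S of size 3, where X_S = 1 if the K_3 on S is monochromatic.
For a fixed S, the K_3 on S has C(3, 2) = 3 edges. P[all 3 edges red] = (1/2)^3, and likewise for blue, so P[monochromatic] = 2·(1/2)^3 = 2^{1 − 3} = 1/4.
By linearity: E[X] = C(21, 3) · 2^{1 − 3} = 1330 · 1/4 = 665/2.
Numerically: E[X] ≈ 332.500000.

E[X] = C(21,3)·2^(1−C(3,2)) = 665/2 ≈ 332.500000.


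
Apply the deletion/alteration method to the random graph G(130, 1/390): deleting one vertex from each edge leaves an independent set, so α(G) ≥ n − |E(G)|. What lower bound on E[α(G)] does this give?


E[|E(G)|] = C(130, 2)·p = 8385 · (1/390) = 43/2.
E[α(G)] ≥ n − E[|E(G)|] = 130 − 43/2 = 217/2.
Numerically: ≈ 108.5000.
(This is only a lower bound; the true E[α(G)] may be larger.)

E[α(G)] ≥ 217/2 ≈ 108.5000.


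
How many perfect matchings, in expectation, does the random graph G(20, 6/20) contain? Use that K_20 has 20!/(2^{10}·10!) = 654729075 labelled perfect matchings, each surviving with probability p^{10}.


K_20 has 20!/(2^{10}·10!) = 654729075 labelled perfect matchings.
For each such perfect matching H, let X_H = 1 if all 10 edges of H are present in G. Then P[X_H = 1] = p^{10} = (3/10)^{10} = 59049/10000000000.
By linearity of expectation: E[X] = Σ_H E[X_H] = 654729075 · p^{10} = 654729075 · 59049/10000000000 = 1546443885987/400000000.
Numerically: E[X] ≈ 3866.

E[X] = 654729075 · (3/10)^{10} = 1546443885987/400000000 ≈ 3866.


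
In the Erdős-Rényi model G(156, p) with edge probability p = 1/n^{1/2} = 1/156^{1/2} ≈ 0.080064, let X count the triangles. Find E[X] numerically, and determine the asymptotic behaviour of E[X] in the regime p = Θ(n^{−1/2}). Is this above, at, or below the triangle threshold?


Number of potential triangles: C(156, 3) = 620620.
Each occurs with probability p³ ≈ (0.080064)³ ≈ 5.1323126e-04.
By linearity: E[X] = C(156, 3)·p³ ≈ 620620 · 5.1323126e-04 ≈ 318.52159.
Since α = 1/2 < 1, p = c/n^{1/2} ≫ 1/n is above the triangle threshold p ~ 1/n. Asymptotically E[X] ~ (c³/6)·n^{3(1−α)} = (1³/6)·n^{1.5} → ∞; triangles are abundant w.h.p.

E[X] ≈ 318.52159; in regime p = Θ(1/n^{1/2}) E[X] diverges (above the triangle threshold p ~ 1/n).


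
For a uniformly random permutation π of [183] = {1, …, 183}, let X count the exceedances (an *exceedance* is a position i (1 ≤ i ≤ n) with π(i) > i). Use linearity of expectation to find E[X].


Write X = Σ_{i=1}^{183} X_i, where X_i = 1_{π(i) > i}.
For each fixed i, π(i) is uniform over {1, …, 183} (marginal of a uniform permutation), so P[π(i) > i] = (n − i)/n. Summing: Σ_{i=1}^{183} (n − i)/n = (0 + 1 + … + 182)/183 = 183(183 − 1)/(2·183) = (183 − 1)/2.
Hence E[X] = Σ_{i=1}^{183} (183 − i)/183 = 91 ≈ 91.000000.

E[X] = 91 = 91.000000.


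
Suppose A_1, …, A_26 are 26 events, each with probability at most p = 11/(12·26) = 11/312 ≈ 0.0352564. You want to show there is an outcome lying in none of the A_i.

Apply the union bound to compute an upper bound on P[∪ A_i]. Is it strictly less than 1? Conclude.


Union bound: P[∪_{i=1}^{26} A_i] ≤ Σ_i P[A_i] ≤ 26·p = 26·(11/312) = 11/12.
Numerically: 11/12 ≈ 0.9166667.
Is 11/12 < 1? YES.
Since P[∪ A_i] ≤ 11/12 < 1, the complement has P[∩ A_i^c] ≥ 1 − 11/12 = 1/12 > 0, so some outcome avoids every A_i.

26·p = 11/12 ≈ 0.9166667; existence CERTIFIED by the union bound.


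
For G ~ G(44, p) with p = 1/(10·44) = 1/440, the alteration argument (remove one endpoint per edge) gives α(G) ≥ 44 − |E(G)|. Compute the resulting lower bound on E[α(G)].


E[|E(G)|] = C(44, 2)·p = 946 · (1/440) = 43/20.
E[α(G)] ≥ n − E[|E(G)|] = 44 − 43/20 = 837/20.
Numerically: ≈ 41.850000.
(This is only a lower bound; the true E[α(G)] may be larger.)

E[α(G)] ≥ 837/20 ≈ 41.850000.


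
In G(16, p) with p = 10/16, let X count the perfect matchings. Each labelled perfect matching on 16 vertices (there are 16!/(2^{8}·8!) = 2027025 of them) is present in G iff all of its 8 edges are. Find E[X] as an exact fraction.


K_16 has 16!/(2^{8}·8!) = 2027025 labelled perfect matchings.
For each such perfect matching H, let X_H = 1 if all 8 edges of H are present in G. Then P[X_H = 1] = p^{8} = (5/8)^{8} = 390625/16777216.
Summing the indicators: E[X] = Σ_H E[X_H] = 2027025 · p^{8} = 2027025 · 390625/16777216 = 791806640625/16777216.
Numerically: E[X] ≈ 47195.

E[X] = 2027025 · (5/8)^{8} = 791806640625/16777216 ≈ 47195.


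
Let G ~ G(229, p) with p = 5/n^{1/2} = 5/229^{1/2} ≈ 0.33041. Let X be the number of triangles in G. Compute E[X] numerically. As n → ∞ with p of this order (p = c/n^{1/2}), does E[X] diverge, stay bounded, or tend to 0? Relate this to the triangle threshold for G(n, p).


Number of potential triangles: C(229, 3) = 1975354.
Each occurs with probability p³ ≈ (0.33041)³ ≈ 3.6070884e-02.
By linearity: E[X] = C(229, 3)·p³ ≈ 1975354 · 3.6070884e-02 ≈ 71252.76559.
Since α = 1/2 < 1, p = c/n^{1/2} ≫ 1/n is above the triangle threshold p ~ 1/n. Asymptotically E[X] ~ (c³/6)·n^{3(1−α)} = (5³/6)·n^{1.5} → ∞; triangles are abundant w.h.p.

E[X] ≈ 71252.76559; in regime p = Θ(1/n^{1/2}) E[X] diverges (above the triangle threshold p ~ 1/n).


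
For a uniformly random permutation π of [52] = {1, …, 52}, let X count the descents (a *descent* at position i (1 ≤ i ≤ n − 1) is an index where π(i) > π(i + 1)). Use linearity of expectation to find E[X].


Write X = Σ X_I over i = 1, …, 51, with X_I the indicator of one descent.
There are 51 indicators.
For each fixed i, the pair (π(i), π(i+1)) is a uniformly random ordered pair of distinct values from {1, …, 52}; by symmetry P[π(i) > π(i+1)] = 1/2.
By linearity: E[X] = 51 · (1/2) = (52 − 1) · (1/2) = 51/2 ≈ 25.500.

E[X] = 51/2 = 25.500.


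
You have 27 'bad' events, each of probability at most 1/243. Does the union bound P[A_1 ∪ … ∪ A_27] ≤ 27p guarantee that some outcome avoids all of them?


Union bound: P[∪_{i=1}^{27} A_i] ≤ Σ_i P[A_i] ≤ 27·p = 27·(1/243) = 1/9.
Numerically: 1/9 ≈ 0.111.
Is 1/9 < 1? YES.
Since P[∪ A_i] ≤ 1/9 < 1, the complement has P[∩ A_i^c] ≥ 1 − 1/9 = 8/9 > 0, so some outcome avoids every A_i.

27·p = 1/9 ≈ 0.111; existence CERTIFIED by the union bound.


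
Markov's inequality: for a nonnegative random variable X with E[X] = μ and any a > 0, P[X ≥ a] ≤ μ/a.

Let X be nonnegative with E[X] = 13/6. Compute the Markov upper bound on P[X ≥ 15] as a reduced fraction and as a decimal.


μ = E[X] = 13/6, a = 15.
Markov: P[X ≥ 15] ≤ μ/a = (13/6)/15 = 13/90.
Numerically: ≈ 0.1444.
(Since a = 15 > μ = 2.1667, the bound 13/90 is < 1 and informative.)

P[X ≥ 15] ≤ 13/90 ≈ 0.1444.


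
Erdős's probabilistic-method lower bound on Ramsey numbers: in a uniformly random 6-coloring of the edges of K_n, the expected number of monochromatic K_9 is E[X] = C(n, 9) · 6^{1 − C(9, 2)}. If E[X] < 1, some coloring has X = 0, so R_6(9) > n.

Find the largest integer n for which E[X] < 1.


We need C(n, 9) · 6^{1 − 36} < 1, i.e. C(n, 9) < 6^{36 − 1} = 1719070799748422591028658176.
Check values of n near the boundary:
  n = 4404: C(4404, 9) = 1703375445537161676647015880; 1703375445537161676647015880 < 1719070799748422591028658176? YES
  n = 4405: C(4405, 9) = 1706862792900636302463627150; 1706862792900636302463627150 < 1719070799748422591028658176? YES
  n = 4406: C(4406, 9) = 1710356485221788389505285700; 1710356485221788389505285700 < 1719070799748422591028658176? YES
  n = 4407: C(4407, 9) = 1713856532599459170657070050; 1713856532599459170657070050 < 1719070799748422591028658176? YES
  n = 4408: C(4408, 9) = 1717362945146264156457459600; 1717362945146264156457459600 < 1719070799748422591028658176? YES
  n = 4409: C(4409, 9) = 1720875732988608787686577131; 1720875732988608787686577131 < 1719070799748422591028658176? NO
  n = 4410: C(4410, 9) = 1724394906266704102180823710; 1724394906266704102180823710 < 1719070799748422591028658176? NO
The largest n with C(n, 9) < 1719070799748422591028658176 is n = 4408 (where E[X] = 35778394690547169926197075/35813974994758803979763712 ≈ 0.999007). Hence R_6(9) > 4408, i.e. R_6(9) ≥ 4409.

Largest n = 4408; hence R_6(9) > 4408.


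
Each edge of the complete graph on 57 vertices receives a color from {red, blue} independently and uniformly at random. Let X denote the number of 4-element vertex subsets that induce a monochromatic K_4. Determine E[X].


Let X = Σ_S X_S over the C(57, 4) = 395010 subsets S of size 4, where X_S = 1 if the K_4 on S is monochromatic.
For a fixed S, the K_4 on S has C(4, 2) = 6 edges. P[all 6 edges red] = (1/2)^6, and likewise for blue, so P[monochromatic] = 2·(1/2)^6 = 2^{1 − 6} = 1/32.
By linearity: E[X] = C(57, 4) · 2^{1 − 6} = 395010 · 1/32 = 197505/16.
Numerically: E[X] ≈ 12344.062500.

E[X] = C(57,4)·2^(1−C(4,2)) = 197505/16 ≈ 12344.062500.


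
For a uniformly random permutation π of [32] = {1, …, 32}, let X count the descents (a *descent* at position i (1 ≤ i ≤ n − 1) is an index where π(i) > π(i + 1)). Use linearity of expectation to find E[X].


Write X = Σ X_I over i = 1, …, 31, with X_I the indicator of one descent.
There are 31 indicators.
For each fixed i, the pair (π(i), π(i+1)) is a uniformly random ordered pair of distinct values from {1, …, 32}; by symmetry P[π(i) > π(i+1)] = 1/2.
By linearity: E[X] = 31 · (1/2) = (32 − 1) · (1/2) = 31/2 ≈ 15.50000.

E[X] = 31/2 = 15.50000.


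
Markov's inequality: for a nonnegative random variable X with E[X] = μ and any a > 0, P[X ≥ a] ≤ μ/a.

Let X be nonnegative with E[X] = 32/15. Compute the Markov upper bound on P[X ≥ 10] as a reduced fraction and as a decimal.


μ = E[X] = 32/15, a = 10.
Markov: P[X ≥ 10] ≤ μ/a = (32/15)/10 = 16/75.
Numerically: ≈ 0.213.
(Since a = 10 > μ = 2.133, the bound 16/75 is < 1 and informative.)

P[X ≥ 10] ≤ 16/75 ≈ 0.213.


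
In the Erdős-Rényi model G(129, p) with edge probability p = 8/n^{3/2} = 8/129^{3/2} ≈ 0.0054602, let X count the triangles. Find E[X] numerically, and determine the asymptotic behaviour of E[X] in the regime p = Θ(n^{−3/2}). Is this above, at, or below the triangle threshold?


Number of potential triangles: C(129, 3) = 349504.
Each occurs with probability p³ ≈ (0.0054602)³ ≈ 1.6278570e-07.
By linearity: E[X] = C(129, 3)·p³ ≈ 349504 · 1.6278570e-07 ≈ 0.05689.
Since α = 3/2 > 1, p = c/n^{3/2} = o(1/n) is below the triangle threshold p ~ 1/n. Asymptotically E[X] ~ (c³/6)·n^{3(1−α)} = (8³/6)·n^{-1.5} → 0, so by Markov's inequality G has no triangles w.h.p.

E[X] ≈ 0.05689; in regime p = Θ(1/n^{3/2}) E[X] tends to 0 (below the triangle threshold p ~ 1/n).


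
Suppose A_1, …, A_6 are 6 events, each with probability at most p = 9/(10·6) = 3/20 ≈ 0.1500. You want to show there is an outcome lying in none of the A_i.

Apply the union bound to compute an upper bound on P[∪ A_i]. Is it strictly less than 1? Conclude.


Union bound: P[∪_{i=1}^{6} A_i] ≤ Σ_i P[A_i] ≤ 6·p = 6·(3/20) = 9/10.
Numerically: 9/10 ≈ 0.9000.
Is 9/10 < 1? YES.
Since P[∪ A_i] ≤ 9/10 < 1, the complement has P[∩ A_i^c] ≥ 1 − 9/10 = 1/10 > 0, so some outcome avoids every A_i.

6·p = 9/10 ≈ 0.9000; existence CERTIFIED by the union bound.


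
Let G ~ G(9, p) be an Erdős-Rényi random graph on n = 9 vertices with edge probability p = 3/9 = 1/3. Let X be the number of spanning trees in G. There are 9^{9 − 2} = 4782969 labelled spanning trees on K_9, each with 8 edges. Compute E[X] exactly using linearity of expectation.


K_9 has 9^{9 − 2} = 4782969 labelled spanning trees.
For each such spanning tree H, let X_H = 1 if all 8 edges of H are present in G. Then P[X_H = 1] = p^{8} = (1/3)^{8} = 1/6561.
By linearity: E[X] = Σ_H E[X_H] = 4782969 · p^{8} = 4782969 · 1/6561 = 729.
Numerically: E[X] ≈ 729.

E[X] = 4782969 · (1/3)^{8} = 729 ≈ 729.


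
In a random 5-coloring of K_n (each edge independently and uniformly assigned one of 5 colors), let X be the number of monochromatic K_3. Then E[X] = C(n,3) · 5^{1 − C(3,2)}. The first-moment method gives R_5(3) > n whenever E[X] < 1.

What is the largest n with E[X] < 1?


We need C(n, 3) · 5^{1 − 3} < 1, i.e. C(n, 3) < 5^{3 − 1} = 25.
Check values of n near the boundary:
  n = 3: C(3, 3) = 1; 1 < 25? YES
  n = 4: C(4, 3) = 4; 4 < 25? YES
  n = 5: C(5, 3) = 10; 10 < 25? YES
  n = 6: C(6, 3) = 20; 20 < 25? YES
  n = 7: C(7, 3) = 35; 35 < 25? NO
  n = 8: C(8, 3) = 56; 56 < 25? NO
  n = 9: C(9, 3) = 84; 84 < 25? NO
The largest n with C(n, 3) < 25 is n = 6 (where E[X] = 4/5 ≈ 0.80000). Hence R_5(3) > 6, i.e. R_5(3) ≥ 7.

Largest n = 6; hence R_5(3) > 6.


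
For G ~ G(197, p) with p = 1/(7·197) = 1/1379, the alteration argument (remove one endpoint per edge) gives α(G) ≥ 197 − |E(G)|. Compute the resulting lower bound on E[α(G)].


E[|E(G)|] = C(197, 2)·p = 19306 · (1/1379) = 14.
E[α(G)] ≥ n − E[|E(G)|] = 197 − 14 = 183.
Numerically: ≈ 183.00000.
(This is only a lower bound; the true E[α(G)] may be larger.)

E[α(G)] ≥ 183 ≈ 183.00000.


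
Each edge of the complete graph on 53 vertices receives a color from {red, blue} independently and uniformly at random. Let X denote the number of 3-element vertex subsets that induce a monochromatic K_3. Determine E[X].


Let X = Σ_S X_S over the C(53, 3) = 23426 subsets S of size 3, where X_S = 1 if the K_3 on S is monochromatic.
For a fixed S, the K_3 on S has C(3, 2) = 3 edges. P[all 3 edges red] = (1/2)^3, and likewise for blue, so P[monochromatic] = 2·(1/2)^3 = 2^{1 − 3} = 1/4.
By linearity: E[X] = C(53, 3) · 2^{1 − 3} = 23426 · 1/4 = 11713/2.
Numerically: E[X] ≈ 5856.50000.

E[X] = C(53,3)·2^(1−C(3,2)) = 11713/2 ≈ 5856.50000.


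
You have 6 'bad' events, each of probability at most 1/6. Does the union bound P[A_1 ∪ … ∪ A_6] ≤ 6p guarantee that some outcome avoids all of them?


Union bound: P[∪_{i=1}^{6} A_i] ≤ Σ_i P[A_i] ≤ 6·p = 6·(1/6) = 1.
Numerically: 1 ≈ 1.0000.
Is 1 < 1? NO.
Since the bound 1 is ≥ 1, the union bound is uninformative here; it does NOT by itself certify existence.

6·p = 1 ≈ 1.0000; existence NOT certified by the union bound.


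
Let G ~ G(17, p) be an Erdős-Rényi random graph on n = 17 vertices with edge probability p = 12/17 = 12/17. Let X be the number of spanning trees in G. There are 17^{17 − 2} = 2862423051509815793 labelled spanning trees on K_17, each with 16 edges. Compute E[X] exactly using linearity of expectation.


K_17 has 17^{17 − 2} = 2862423051509815793 labelled spanning trees.
For each such spanning tree H, let X_H = 1 if all 16 edges of H are present in G. Then P[X_H = 1] = p^{16} = (12/17)^{16} = 184884258895036416/48661191875666868481.
By linearity: E[X] = Σ_H E[X_H] = 2862423051509815793 · p^{16} = 2862423051509815793 · 184884258895036416/48661191875666868481 = 184884258895036416/17.
Numerically: E[X] ≈ 1.0876e+16.

E[X] = 2862423051509815793 · (12/17)^{16} = 184884258895036416/17 ≈ 1.0876e+16.


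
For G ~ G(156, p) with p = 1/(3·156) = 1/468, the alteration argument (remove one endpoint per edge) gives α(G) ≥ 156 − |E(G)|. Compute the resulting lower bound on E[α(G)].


E[|E(G)|] = C(156, 2)·p = 12090 · (1/468) = 155/6.
E[α(G)] ≥ n − E[|E(G)|] = 156 − 155/6 = 781/6.
Numerically: ≈ 130.166667.
(This is only a lower bound; the true E[α(G)] may be larger.)

E[α(G)] ≥ 781/6 ≈ 130.166667.


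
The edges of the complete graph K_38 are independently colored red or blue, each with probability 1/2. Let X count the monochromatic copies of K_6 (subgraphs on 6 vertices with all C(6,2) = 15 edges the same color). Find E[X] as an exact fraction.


Let X = Σ_S X_S over the C(38, 6) = 2760681 subsets S of size 6, where X_S = 1 if the K_6 on S is monochromatic.
For a fixed S, the K_6 on S has C(6, 2) = 15 edges. P[all 15 edges red] = (1/2)^15, and likewise for blue, so P[monochromatic] = 2·(1/2)^15 = 2^{1 − 15} = 1/16384.
Summing: E[X] = C(38, 6) · 2^{1 − 15} = 2760681 · 1/16384 = 2760681/16384.
Numerically: E[X] ≈ 168.498596.

E[X] = C(38,6)·2^(1−C(6,2)) = 2760681/16384 ≈ 168.498596.


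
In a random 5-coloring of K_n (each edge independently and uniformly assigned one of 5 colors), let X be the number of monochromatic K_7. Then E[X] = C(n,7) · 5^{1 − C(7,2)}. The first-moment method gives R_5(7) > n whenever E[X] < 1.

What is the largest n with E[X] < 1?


We need C(n, 7) · 5^{1 − 21} < 1, i.e. C(n, 7) < 5^{21 − 1} = 95367431640625.
Check values of n near the boundary:
  n = 334: C(334, 7) = 86359460961576; 86359460961576 < 95367431640625? YES
  n = 335: C(335, 7) = 88202498238195; 88202498238195 < 95367431640625? YES
  n = 336: C(336, 7) = 90079147136880; 90079147136880 < 95367431640625? YES
  n = 337: C(337, 7) = 91989916924632; 91989916924632 < 95367431640625? YES
  n = 338: C(338, 7) = 93935323022736; 93935323022736 < 95367431640625? YES
  n = 339: C(339, 7) = 95915887062372; 95915887062372 < 95367431640625? NO
The largest n with C(n, 7) < 95367431640625 is n = 338 (where E[X] = 93935323022736/95367431640625 ≈ 0.985). Hence R_5(7) > 338, i.e. R_5(7) ≥ 339.

Largest n = 338; hence R_5(7) > 338.


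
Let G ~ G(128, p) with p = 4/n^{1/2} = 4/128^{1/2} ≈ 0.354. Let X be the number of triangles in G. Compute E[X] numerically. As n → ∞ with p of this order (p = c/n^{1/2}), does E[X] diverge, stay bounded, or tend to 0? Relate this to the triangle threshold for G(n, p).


Number of potential triangles: C(128, 3) = 341376.
Each occurs with probability p³ ≈ (0.354)³ ≈ 4.41942e-02.
By linearity: E[X] = C(128, 3)·p³ ≈ 341376 · 4.41942e-02 ≈ 15086.830.
Since α = 1/2 < 1, p = c/n^{1/2} ≫ 1/n is above the triangle threshold p ~ 1/n. Asymptotically E[X] ~ (c³/6)·n^{3(1−α)} = (4³/6)·n^{1.5} → ∞; triangles are abundant w.h.p.

E[X] ≈ 15086.830; in regime p = Θ(1/n^{1/2}) E[X] diverges (above the triangle threshold p ~ 1/n).


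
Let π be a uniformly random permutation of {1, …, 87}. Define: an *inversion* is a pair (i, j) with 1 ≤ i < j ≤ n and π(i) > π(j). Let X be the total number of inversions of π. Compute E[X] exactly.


Write X = Σ X_I over the C(87, 2) = 3741 pairs i < j, with X_I the indicator of one inversion.
There are 3741 indicators.
For each fixed pair i < j, the values π(i) and π(j) are two distinct elements of {1, …, 87} in uniformly random order; by symmetry P[π(i) > π(j)] = 1/2.
By linearity: E[X] = 3741 · (1/2) = C(87, 2) · (1/2) = 3741/2 = 3741/2 ≈ 1870.500000.

E[X] = 3741/2 = 1870.500000.


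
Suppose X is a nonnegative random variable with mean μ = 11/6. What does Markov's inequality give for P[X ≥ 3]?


μ = E[X] = 11/6, a = 3.
Markov: P[X ≥ 3] ≤ μ/a = (11/6)/3 = 11/18.
Numerically: ≈ 0.611.
(Since a = 3 > μ = 1.833, the bound 11/18 is < 1 and informative.)

P[X ≥ 3] ≤ 11/18 ≈ 0.611.


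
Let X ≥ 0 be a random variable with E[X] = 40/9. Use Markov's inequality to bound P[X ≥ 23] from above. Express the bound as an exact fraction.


μ = E[X] = 40/9, a = 23.
Markov: P[X ≥ 23] ≤ μ/a = (40/9)/23 = 40/207.
Numerically: ≈ 0.1932.
(Since a = 23 > μ = 4.4444, the bound 40/207 is < 1 and informative.)

P[X ≥ 23] ≤ 40/207 ≈ 0.1932.


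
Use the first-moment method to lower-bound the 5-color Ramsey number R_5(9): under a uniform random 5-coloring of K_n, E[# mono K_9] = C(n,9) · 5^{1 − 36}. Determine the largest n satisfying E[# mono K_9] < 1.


We need C(n, 9) · 5^{1 − 36} < 1, i.e. C(n, 9) < 5^{36 − 1} = 2910383045673370361328125.
Check values of n near the boundary:
  n = 2166: C(2166, 9) = 2844037944203015677277940; 2844037944203015677277940 < 2910383045673370361328125? YES
  n = 2167: C(2167, 9) = 2855899084841489792706810; 2855899084841489792706810 < 2910383045673370361328125? YES
  n = 2168: C(2168, 9) = 2867804175977929537095120; 2867804175977929537095120 < 2910383045673370361328125? YES
  n = 2169: C(2169, 9) = 2879753360044504243499683; 2879753360044504243499683 < 2910383045673370361328125? YES
  n = 2170: C(2170, 9) = 2891746779868845075610510; 2891746779868845075610510 < 2910383045673370361328125? YES
  n = 2171: C(2171, 9) = 2903784578674959601827205; 2903784578674959601827205 < 2910383045673370361328125? YES
  n = 2172: C(2172, 9) = 2915866900084148060642020; 2915866900084148060642020 < 2910383045673370361328125? NO
The largest n with C(n, 9) < 2910383045673370361328125 is n = 2171 (where E[X] = 580756915734991920365441/582076609134674072265625 ≈ 0.99773). Hence R_5(9) > 2171, i.e. R_5(9) ≥ 2172.

Largest n = 2171; hence R_5(9) > 2171.


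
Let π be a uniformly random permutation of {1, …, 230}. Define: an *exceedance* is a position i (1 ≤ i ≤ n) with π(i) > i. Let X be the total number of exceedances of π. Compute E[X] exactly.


Write X = Σ_{i=1}^{230} X_i, where X_i = 1_{π(i) > i}.
For each fixed i, π(i) is uniform over {1, …, 230} (marginal of a uniform permutation), so P[π(i) > i] = (n − i)/n. Summing: Σ_{i=1}^{230} (n − i)/n = (0 + 1 + … + 229)/230 = 230(230 − 1)/(2·230) = (230 − 1)/2.
Hence E[X] = Σ_{i=1}^{230} (230 − i)/230 = 229/2 ≈ 114.50000.

E[X] = 229/2 = 114.50000.


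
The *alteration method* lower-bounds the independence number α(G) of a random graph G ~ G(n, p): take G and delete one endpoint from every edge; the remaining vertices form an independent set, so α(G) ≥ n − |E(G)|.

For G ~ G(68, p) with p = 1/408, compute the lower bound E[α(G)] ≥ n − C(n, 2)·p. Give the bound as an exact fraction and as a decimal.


E[|E(G)|] = C(68, 2)·p = 2278 · (1/408) = 67/12.
E[α(G)] ≥ n − E[|E(G)|] = 68 − 67/12 = 749/12.
Numerically: ≈ 62.4167.
(This is only a lower bound; the true E[α(G)] may be larger.)

E[α(G)] ≥ 749/12 ≈ 62.4167.


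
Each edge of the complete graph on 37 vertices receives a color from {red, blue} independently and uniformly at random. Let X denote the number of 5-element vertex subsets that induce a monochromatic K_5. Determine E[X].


Let X = Σ_S X_S over the C(37, 5) = 435897 subsets S of size 5, where X_S = 1 if the K_5 on S is monochromatic.
For a fixed S, the K_5 on S has C(5, 2) = 10 edges. P[all 10 edges red] = (1/2)^10, and likewise for blue, so P[monochromatic] = 2·(1/2)^10 = 2^{1 − 10} = 1/512.
By linearity: E[X] = C(37, 5) · 2^{1 − 10} = 435897 · 1/512 = 435897/512.
Numerically: E[X] ≈ 851.36133.

E[X] = C(37,5)·2^(1−C(5,2)) = 435897/512 ≈ 851.36133.


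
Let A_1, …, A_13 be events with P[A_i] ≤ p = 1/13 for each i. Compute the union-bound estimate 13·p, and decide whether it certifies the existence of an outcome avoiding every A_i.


Union bound: P[∪_{i=1}^{13} A_i] ≤ Σ_i P[A_i] ≤ 13·p = 13·(1/13) = 1.
Numerically: 1 ≈ 1.0000.
Is 1 < 1? NO.
Since the bound 1 is ≥ 1, the union bound is uninformative here; it does NOT by itself certify existence.

13·p = 1 ≈ 1.0000; existence NOT certified by the union bound.


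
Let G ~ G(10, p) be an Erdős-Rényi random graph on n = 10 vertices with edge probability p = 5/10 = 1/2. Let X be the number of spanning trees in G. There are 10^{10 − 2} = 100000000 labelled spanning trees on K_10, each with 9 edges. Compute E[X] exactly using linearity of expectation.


K_10 has 10^{10 − 2} = 100000000 labelled spanning trees.
For each such spanning tree H, let X_H = 1 if all 9 edges of H are present in G. Then P[X_H = 1] = p^{9} = (1/2)^{9} = 1/512.
By linearity: E[X] = Σ_H E[X_H] = 100000000 · p^{9} = 100000000 · 1/512 = 390625/2.
Numerically: E[X] ≈ 1.953e+05.

E[X] = 100000000 · (1/2)^{9} = 390625/2 ≈ 1.953e+05.


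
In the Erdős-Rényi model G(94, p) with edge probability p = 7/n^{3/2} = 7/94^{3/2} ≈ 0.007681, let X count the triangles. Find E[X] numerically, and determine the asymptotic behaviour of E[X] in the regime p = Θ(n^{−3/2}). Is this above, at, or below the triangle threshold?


Number of potential triangles: C(94, 3) = 134044.
Each occurs with probability p³ ≈ (0.007681)³ ≈ 4.531258e-07.
By linearity: E[X] = C(94, 3)·p³ ≈ 134044 · 4.531258e-07 ≈ 0.0607.
Since α = 3/2 > 1, p = c/n^{3/2} = o(1/n) is below the triangle threshold p ~ 1/n. Asymptotically E[X] ~ (c³/6)·n^{3(1−α)} = (7³/6)·n^{-1.5} → 0, so by Markov's inequality G has no triangles w.h.p.

E[X] ≈ 0.0607; in regime p = Θ(1/n^{3/2}) E[X] tends to 0 (below the triangle threshold p ~ 1/n).


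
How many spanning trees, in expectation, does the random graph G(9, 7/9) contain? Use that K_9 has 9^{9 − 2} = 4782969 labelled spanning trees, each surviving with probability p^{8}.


K_9 has 9^{9 − 2} = 4782969 labelled spanning trees.
For each such spanning tree H, let X_H = 1 if all 8 edges of H are present in G. Then P[X_H = 1] = p^{8} = (7/9)^{8} = 5764801/43046721.
By linearity: E[X] = Σ_H E[X_H] = 4782969 · p^{8} = 4782969 · 5764801/43046721 = 5764801/9.
Numerically: E[X] ≈ 640533.

E[X] = 4782969 · (7/9)^{8} = 5764801/9 ≈ 640533.


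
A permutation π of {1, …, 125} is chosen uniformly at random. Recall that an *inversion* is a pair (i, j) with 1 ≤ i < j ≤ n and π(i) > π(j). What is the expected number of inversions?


Write X = Σ X_I over the C(125, 2) = 7750 pairs i < j, with X_I the indicator of one inversion.
There are 7750 indicators.
For each fixed pair i < j, the values π(i) and π(j) are two distinct elements of {1, …, 125} in uniformly random order; by symmetry P[π(i) > π(j)] = 1/2.
By linearity: E[X] = 7750 · (1/2) = C(125, 2) · (1/2) = 7750/2 = 3875 ≈ 3875.000000.

E[X] = 3875 = 3875.000000.


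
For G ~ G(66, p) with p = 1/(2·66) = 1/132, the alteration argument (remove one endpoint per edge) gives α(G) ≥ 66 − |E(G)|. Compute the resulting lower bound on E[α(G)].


E[|E(G)|] = C(66, 2)·p = 2145 · (1/132) = 65/4.
E[α(G)] ≥ n − E[|E(G)|] = 66 − 65/4 = 199/4.
Numerically: ≈ 49.750.
(This is only a lower bound; the true E[α(G)] may be larger.)

E[α(G)] ≥ 199/4 ≈ 49.750.


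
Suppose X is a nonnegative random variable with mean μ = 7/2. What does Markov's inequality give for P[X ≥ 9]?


μ = E[X] = 7/2, a = 9.
Markov: P[X ≥ 9] ≤ μ/a = (7/2)/9 = 7/18.
Numerically: ≈ 0.38889.
(Since a = 9 > μ = 3.50000, the bound 7/18 is < 1 and informative.)

P[X ≥ 9] ≤ 7/18 ≈ 0.38889.


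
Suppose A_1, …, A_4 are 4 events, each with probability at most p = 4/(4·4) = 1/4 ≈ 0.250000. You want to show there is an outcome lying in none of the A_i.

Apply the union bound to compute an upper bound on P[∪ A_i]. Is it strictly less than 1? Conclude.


Union bound: P[∪_{i=1}^{4} A_i] ≤ Σ_i P[A_i] ≤ 4·p = 4·(1/4) = 1.
Numerically: 1 ≈ 1.000000.
Is 1 < 1? NO.
Since the bound 1 is ≥ 1, the union bound is uninformative here; it does NOT by itself certify existence.

4·p = 1 ≈ 1.000000; existence NOT certified by the union bound.


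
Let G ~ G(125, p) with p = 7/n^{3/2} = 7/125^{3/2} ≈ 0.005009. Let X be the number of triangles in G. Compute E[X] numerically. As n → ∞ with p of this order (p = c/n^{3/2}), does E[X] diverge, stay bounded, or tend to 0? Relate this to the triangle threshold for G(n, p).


Number of potential triangles: C(125, 3) = 317750.
Each occurs with probability p³ ≈ (0.005009)³ ≈ 1.256606e-07.
By linearity: E[X] = C(125, 3)·p³ ≈ 317750 · 1.256606e-07 ≈ 0.0399.
Since α = 3/2 > 1, p = c/n^{3/2} = o(1/n) is below the triangle threshold p ~ 1/n. Asymptotically E[X] ~ (c³/6)·n^{3(1−α)} = (7³/6)·n^{-1.5} → 0, so by Markov's inequality G has no triangles w.h.p.

E[X] ≈ 0.0399; in regime p = Θ(1/n^{3/2}) E[X] tends to 0 (below the triangle threshold p ~ 1/n).


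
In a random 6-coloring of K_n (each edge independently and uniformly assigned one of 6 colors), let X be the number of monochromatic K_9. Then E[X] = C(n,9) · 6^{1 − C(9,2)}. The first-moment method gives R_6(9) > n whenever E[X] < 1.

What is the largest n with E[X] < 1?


We need C(n, 9) · 6^{1 − 36} < 1, i.e. C(n, 9) < 6^{36 − 1} = 1719070799748422591028658176.
Check values of n near the boundary:
  n = 4407: C(4407, 9) = 1713856532599459170657070050; 1713856532599459170657070050 < 1719070799748422591028658176? YES
  n = 4408: C(4408, 9) = 1717362945146264156457459600; 1717362945146264156457459600 < 1719070799748422591028658176? YES
  n = 4409: C(4409, 9) = 1720875732988608787686577131; 1720875732988608787686577131 < 1719070799748422591028658176? NO
  n = 4410: C(4410, 9) = 1724394906266704102180823710; 1724394906266704102180823710 < 1719070799748422591028658176? NO
  n = 4411: C(4411, 9) = 1727920475134582415883601405; 1727920475134582415883601405 < 1719070799748422591028658176? NO
The largest n with C(n, 9) < 1719070799748422591028658176 is n = 4408 (where E[X] = 35778394690547169926197075/35813974994758803979763712 ≈ 0.999007). Hence R_6(9) > 4408, i.e. R_6(9) ≥ 4409.

Largest n = 4408; hence R_6(9) > 4408.


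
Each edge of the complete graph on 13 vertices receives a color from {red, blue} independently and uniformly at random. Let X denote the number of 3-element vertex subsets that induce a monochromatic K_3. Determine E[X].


Let X = Σ_S X_S over the C(13, 3) = 286 subsets S of size 3, where X_S = 1 if the K_3 on S is monochromatic.
For a fixed S, the K_3 on S has C(3, 2) = 3 edges. P[all 3 edges red] = (1/2)^3, and likewise for blue, so P[monochromatic] = 2·(1/2)^3 = 2^{1 − 3} = 1/4.
By linearity of expectation: E[X] = C(13, 3) · 2^{1 − 3} = 286 · 1/4 = 143/2.
Numerically: E[X] ≈ 71.500000.

E[X] = C(13,3)·2^(1−C(3,2)) = 143/2 ≈ 71.500000.


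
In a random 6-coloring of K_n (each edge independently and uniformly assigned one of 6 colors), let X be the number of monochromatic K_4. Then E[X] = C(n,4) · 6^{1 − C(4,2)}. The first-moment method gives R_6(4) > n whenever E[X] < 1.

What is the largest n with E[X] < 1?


We need C(n, 4) · 6^{1 − 6} < 1, i.e. C(n, 4) < 6^{6 − 1} = 7776.
Check values of n near the boundary:
  n = 20: C(20, 4) = 4845; 4845 < 7776? YES
  n = 21: C(21, 4) = 5985; 5985 < 7776? YES
  n = 22: C(22, 4) = 7315; 7315 < 7776? YES
  n = 23: C(23, 4) = 8855; 8855 < 7776? NO
  n = 24: C(24, 4) = 10626; 10626 < 7776? NO
The largest n with C(n, 4) < 7776 is n = 22 (where E[X] = 7315/7776 ≈ 0.94072). Hence R_6(4) > 22, i.e. R_6(4) ≥ 23.

Largest n = 22; hence R_6(4) > 22.


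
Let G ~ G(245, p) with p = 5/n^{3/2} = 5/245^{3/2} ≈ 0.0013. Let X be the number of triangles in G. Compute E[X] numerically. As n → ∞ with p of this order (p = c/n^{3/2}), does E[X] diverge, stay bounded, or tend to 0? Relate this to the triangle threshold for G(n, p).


Number of potential triangles: C(245, 3) = 2421090.
Each occurs with probability p³ ≈ (0.0013)³ ≈ 2.21647e-09.
By linearity: E[X] = C(245, 3)·p³ ≈ 2421090 · 2.21647e-09 ≈ 0.005.
Since α = 3/2 > 1, p = c/n^{3/2} = o(1/n) is below the triangle threshold p ~ 1/n. Asymptotically E[X] ~ (c³/6)·n^{3(1−α)} = (5³/6)·n^{-1.5} → 0, so by Markov's inequality G has no triangles w.h.p.

E[X] ≈ 0.005; in regime p = Θ(1/n^{3/2}) E[X] tends to 0 (below the triangle threshold p ~ 1/n).


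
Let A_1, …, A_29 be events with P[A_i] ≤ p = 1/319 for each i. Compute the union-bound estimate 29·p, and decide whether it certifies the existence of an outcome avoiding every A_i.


Union bound: P[∪_{i=1}^{29} A_i] ≤ Σ_i P[A_i] ≤ 29·p = 29·(1/319) = 1/11.
Numerically: 1/11 ≈ 0.0909091.
Is 1/11 < 1? YES.
Since P[∪ A_i] ≤ 1/11 < 1, the complement has P[∩ A_i^c] ≥ 1 − 1/11 = 10/11 > 0, so some outcome avoids every A_i.

29·p = 1/11 ≈ 0.0909091; existence CERTIFIED by the union bound.


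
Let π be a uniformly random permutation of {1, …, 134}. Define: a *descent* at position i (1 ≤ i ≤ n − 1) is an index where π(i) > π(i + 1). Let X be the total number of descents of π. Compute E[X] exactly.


Write X = Σ X_I over i = 1, …, 133, with X_I the indicator of one descent.
There are 133 indicators.
For each fixed i, the pair (π(i), π(i+1)) is a uniformly random ordered pair of distinct values from {1, …, 134}; by symmetry P[π(i) > π(i+1)] = 1/2.
By linearity: E[X] = 133 · (1/2) = (134 − 1) · (1/2) = 133/2 ≈ 66.5000.

E[X] = 133/2 = 66.5000.


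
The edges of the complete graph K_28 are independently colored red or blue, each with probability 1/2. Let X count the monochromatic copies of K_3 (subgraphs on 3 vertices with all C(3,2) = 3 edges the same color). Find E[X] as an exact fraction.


Let X = Σ_S X_S over the C(28, 3) = 3276 subsets S of size 3, where X_S = 1 if the K_3 on S is monochromatic.
For a fixed S, the K_3 on S has C(3, 2) = 3 edges. P[all 3 edges red] = (1/2)^3, and likewise for blue, so P[monochromatic] = 2·(1/2)^3 = 2^{1 − 3} = 1/4.
Summing: E[X] = C(28, 3) · 2^{1 − 3} = 3276 · 1/4 = 819.
Numerically: E[X] ≈ 819.000.

E[X] = C(28,3)·2^(1−C(3,2)) = 819 ≈ 819.000.


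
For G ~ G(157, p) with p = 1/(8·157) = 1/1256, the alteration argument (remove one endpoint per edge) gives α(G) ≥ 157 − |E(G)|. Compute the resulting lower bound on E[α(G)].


E[|E(G)|] = C(157, 2)·p = 12246 · (1/1256) = 39/4.
E[α(G)] ≥ n − E[|E(G)|] = 157 − 39/4 = 589/4.
Numerically: ≈ 147.250.
(This is only a lower bound; the true E[α(G)] may be larger.)

E[α(G)] ≥ 589/4 ≈ 147.250.


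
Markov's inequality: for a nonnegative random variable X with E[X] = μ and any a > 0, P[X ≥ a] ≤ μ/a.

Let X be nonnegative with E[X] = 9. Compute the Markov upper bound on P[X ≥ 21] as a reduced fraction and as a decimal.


μ = E[X] = 9, a = 21.
Markov: P[X ≥ 21] ≤ μ/a = (9)/21 = 3/7.
Numerically: ≈ 0.429.
(Since a = 21 > μ = 9.000, the bound 3/7 is < 1 and informative.)

P[X ≥ 21] ≤ 3/7 ≈ 0.429.


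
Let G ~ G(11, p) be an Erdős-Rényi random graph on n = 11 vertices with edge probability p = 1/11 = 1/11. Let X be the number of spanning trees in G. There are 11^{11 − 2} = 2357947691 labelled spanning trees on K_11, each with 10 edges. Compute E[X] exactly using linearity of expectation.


K_11 has 11^{11 − 2} = 2357947691 labelled spanning trees.
For each such spanning tree H, let X_H = 1 if all 10 edges of H are present in G. Then P[X_H = 1] = p^{10} = (1/11)^{10} = 1/25937424601.
Summing the indicators: E[X] = Σ_H E[X_H] = 2357947691 · p^{10} = 2357947691 · 1/25937424601 = 1/11.
Numerically: E[X] ≈ 0.0909091.

E[X] = 2357947691 · (1/11)^{10} = 1/11 ≈ 0.0909091.


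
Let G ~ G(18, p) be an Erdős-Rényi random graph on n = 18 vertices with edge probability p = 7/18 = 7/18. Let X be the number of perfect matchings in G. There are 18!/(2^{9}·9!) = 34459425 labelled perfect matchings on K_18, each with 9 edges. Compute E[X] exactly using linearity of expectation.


K_18 has 18!/(2^{9}·9!) = 34459425 labelled perfect matchings.
For each such perfect matching H, let X_H = 1 if all 9 edges of H are present in G. Then P[X_H = 1] = p^{9} = (7/18)^{9} = 40353607/198359290368.
Summing the indicators: E[X] = Σ_H E[X_H] = 34459425 · p^{9} = 34459425 · 40353607/198359290368 = 17167433257975/2448880128.
Numerically: E[X] ≈ 7010.32.

E[X] = 34459425 · (7/18)^{9} = 17167433257975/2448880128 ≈ 7010.32.


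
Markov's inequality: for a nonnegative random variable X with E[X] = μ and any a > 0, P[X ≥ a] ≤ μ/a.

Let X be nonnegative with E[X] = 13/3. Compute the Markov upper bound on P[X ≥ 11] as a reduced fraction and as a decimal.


μ = E[X] = 13/3, a = 11.
Markov: P[X ≥ 11] ≤ μ/a = (13/3)/11 = 13/33.
Numerically: ≈ 0.394.
(Since a = 11 > μ = 4.333, the bound 13/33 is < 1 and informative.)

P[X ≥ 11] ≤ 13/33 ≈ 0.394.


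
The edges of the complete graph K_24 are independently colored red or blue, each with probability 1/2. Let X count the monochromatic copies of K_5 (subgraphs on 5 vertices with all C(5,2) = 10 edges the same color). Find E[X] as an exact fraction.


Let X = Σ_S X_S over the C(24, 5) = 42504 subsets S of size 5, where X_S = 1 if the K_5 on S is monochromatic.
For a fixed S, the K_5 on S has C(5, 2) = 10 edges. P[all 10 edges red] = (1/2)^10, and likewise for blue, so P[monochromatic] = 2·(1/2)^10 = 2^{1 − 10} = 1/512.
By linearity of expectation: E[X] = C(24, 5) · 2^{1 − 10} = 42504 · 1/512 = 5313/64.
Numerically: E[X] ≈ 83.01562.

E[X] = C(24,5)·2^(1−C(5,2)) = 5313/64 ≈ 83.01562.


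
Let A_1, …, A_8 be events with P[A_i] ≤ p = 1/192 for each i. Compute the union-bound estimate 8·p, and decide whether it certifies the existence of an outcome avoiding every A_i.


Union bound: P[∪_{i=1}^{8} A_i] ≤ Σ_i P[A_i] ≤ 8·p = 8·(1/192) = 1/24.
Numerically: 1/24 ≈ 0.0417.
Is 1/24 < 1? YES.
Since P[∪ A_i] ≤ 1/24 < 1, the complement has P[∩ A_i^c] ≥ 1 − 1/24 = 23/24 > 0, so some outcome avoids every A_i.

8·p = 1/24 ≈ 0.0417; existence CERTIFIED by the union bound.


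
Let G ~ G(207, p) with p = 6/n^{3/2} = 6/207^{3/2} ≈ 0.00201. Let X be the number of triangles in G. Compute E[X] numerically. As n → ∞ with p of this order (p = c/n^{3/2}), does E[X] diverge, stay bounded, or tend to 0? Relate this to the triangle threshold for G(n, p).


Number of potential triangles: C(207, 3) = 1456935.
Each occurs with probability p³ ≈ (0.00201)³ ≈ 8.17687e-09.
By linearity: E[X] = C(207, 3)·p³ ≈ 1456935 · 8.17687e-09 ≈ 0.012.
Since α = 3/2 > 1, p = c/n^{3/2} = o(1/n) is below the triangle threshold p ~ 1/n. Asymptotically E[X] ~ (c³/6)·n^{3(1−α)} = (6³/6)·n^{-1.5} → 0, so by Markov's inequality G has no triangles w.h.p.

E[X] ≈ 0.012; in regime p = Θ(1/n^{3/2}) E[X] tends to 0 (below the triangle threshold p ~ 1/n).


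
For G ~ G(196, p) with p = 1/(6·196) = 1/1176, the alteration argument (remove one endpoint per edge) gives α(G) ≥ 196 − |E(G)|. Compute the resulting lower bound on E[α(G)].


E[|E(G)|] = C(196, 2)·p = 19110 · (1/1176) = 65/4.
E[α(G)] ≥ n − E[|E(G)|] = 196 − 65/4 = 719/4.
Numerically: ≈ 179.7500.
(This is only a lower bound; the true E[α(G)] may be larger.)

E[α(G)] ≥ 719/4 ≈ 179.7500.


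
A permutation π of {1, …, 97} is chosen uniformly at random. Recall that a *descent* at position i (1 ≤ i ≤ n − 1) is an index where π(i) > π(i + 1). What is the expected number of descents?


Write X = Σ X_I over i = 1, …, 96, with X_I the indicator of one descent.
There are 96 indicators.
For each fixed i, the pair (π(i), π(i+1)) is a uniformly random ordered pair of distinct values from {1, …, 97}; by symmetry P[π(i) > π(i+1)] = 1/2.
By linearity: E[X] = 96 · (1/2) = (97 − 1) · (1/2) = 48 ≈ 48.0000.

E[X] = 48 = 48.0000.


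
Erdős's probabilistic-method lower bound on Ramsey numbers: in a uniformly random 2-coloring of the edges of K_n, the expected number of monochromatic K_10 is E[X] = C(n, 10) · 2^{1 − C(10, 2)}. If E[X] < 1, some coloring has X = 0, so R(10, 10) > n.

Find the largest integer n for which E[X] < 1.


We need C(n, 10) · 2^{1 − 45} < 1, i.e. C(n, 10) < 2^{45 − 1} = 17592186044416.
Check values of n near the boundary:
  n = 98: C(98, 10) = 14005614014756; 14005614014756 < 17592186044416? YES
  n = 99: C(99, 10) = 15579278510796; 15579278510796 < 17592186044416? YES
  n = 100: C(100, 10) = 17310309456440; 17310309456440 < 17592186044416? YES
  n = 101: C(101, 10) = 19212541264840; 19212541264840 < 17592186044416? NO
  n = 102: C(102, 10) = 21300860967540; 21300860967540 < 17592186044416? NO
The largest n with C(n, 10) < 17592186044416 is n = 100 (where E[X] = 2163788682055/2199023255552 ≈ 0.9840). Hence R(10, 10) > 100, i.e. R(10, 10) ≥ 101.

Largest n = 100; hence R(10, 10) > 100.
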